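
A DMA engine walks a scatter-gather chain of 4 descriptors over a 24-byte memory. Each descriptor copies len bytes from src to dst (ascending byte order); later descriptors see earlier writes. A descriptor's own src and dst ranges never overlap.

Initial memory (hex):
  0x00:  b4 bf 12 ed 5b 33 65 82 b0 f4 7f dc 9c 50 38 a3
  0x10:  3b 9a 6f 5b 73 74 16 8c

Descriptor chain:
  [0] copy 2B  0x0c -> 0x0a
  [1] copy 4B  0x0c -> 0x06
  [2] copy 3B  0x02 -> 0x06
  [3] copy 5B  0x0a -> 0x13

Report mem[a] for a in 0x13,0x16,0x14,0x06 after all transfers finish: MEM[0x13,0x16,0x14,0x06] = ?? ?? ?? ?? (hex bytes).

  after D0: wrote 2B at 0x0a = 9c50
  after D1: wrote 4B at 0x06 = 9c5038a3
  after D2: wrote 3B at 0x06 = 12ed5b
  after D3: wrote 5B at 0x13 = 9c509c5038
query mem[0x13]=0x9c, mem[0x16]=0x50, mem[0x14]=0x50, mem[0x06]=0x12

MEM[0x13,0x16,0x14,0x06] = 9c 50 50 12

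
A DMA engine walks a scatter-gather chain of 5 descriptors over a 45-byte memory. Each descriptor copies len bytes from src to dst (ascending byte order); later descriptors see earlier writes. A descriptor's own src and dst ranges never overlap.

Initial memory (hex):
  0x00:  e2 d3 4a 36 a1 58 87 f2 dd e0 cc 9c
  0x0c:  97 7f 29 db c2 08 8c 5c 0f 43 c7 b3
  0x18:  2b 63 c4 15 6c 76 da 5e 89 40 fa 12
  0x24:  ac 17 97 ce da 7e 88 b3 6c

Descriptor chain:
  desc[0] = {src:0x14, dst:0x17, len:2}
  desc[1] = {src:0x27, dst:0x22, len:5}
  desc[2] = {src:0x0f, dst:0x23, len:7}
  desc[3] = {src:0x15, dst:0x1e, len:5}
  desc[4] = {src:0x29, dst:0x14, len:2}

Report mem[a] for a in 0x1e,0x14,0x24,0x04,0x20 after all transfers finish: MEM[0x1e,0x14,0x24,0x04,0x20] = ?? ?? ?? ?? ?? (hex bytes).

#0 dst[0x17+2] := {0x0f,0x43}
#1 dst[0x22+5] := {0xce,0xda,0x7e,0x88,0xb3}
#2 dst[0x23+7] := {0xdb,0xc2,0x08,0x8c,0x5c,0x0f,0x43}
#3 dst[0x1e+5] := {0x43,0xc7,0x0f,0x43,0x63}
#4 dst[0x14+2] := {0x43,0x88}
query mem[0x1e]=0x43, mem[0x14]=0x43, mem[0x24]=0xc2, mem[0x04]=0xa1, mem[0x20]=0x0f

MEM[0x1e,0x14,0x24,0x04,0x20] = 43 43 c2 a1 0f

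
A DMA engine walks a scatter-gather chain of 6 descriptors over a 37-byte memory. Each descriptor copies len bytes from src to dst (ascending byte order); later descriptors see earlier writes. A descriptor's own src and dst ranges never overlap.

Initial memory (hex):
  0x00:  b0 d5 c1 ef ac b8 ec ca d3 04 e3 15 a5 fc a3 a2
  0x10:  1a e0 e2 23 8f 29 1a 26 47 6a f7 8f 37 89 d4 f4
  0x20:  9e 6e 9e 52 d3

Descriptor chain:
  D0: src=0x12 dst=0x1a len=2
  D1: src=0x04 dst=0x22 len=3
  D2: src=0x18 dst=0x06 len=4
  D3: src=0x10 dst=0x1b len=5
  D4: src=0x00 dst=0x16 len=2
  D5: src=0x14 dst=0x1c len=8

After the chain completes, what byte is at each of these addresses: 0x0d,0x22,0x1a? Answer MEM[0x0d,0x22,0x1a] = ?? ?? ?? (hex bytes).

  after D0: wrote 2B at 0x1a = e223
  after D1: wrote 3B at 0x22 = acb8ec
  after D2: wrote 4B at 0x06 = 476ae223
  after D3: wrote 5B at 0x1b = 1ae0e2238f
  after D4: wrote 2B at 0x16 = b0d5
  after D5: wrote 8B at 0x1c = 8f29b0d5476ae21a
query mem[0x0d]=0xfc, mem[0x22]=0xe2, mem[0x1a]=0xe2

MEM[0x0d,0x22,0x1a] = fc e2 e2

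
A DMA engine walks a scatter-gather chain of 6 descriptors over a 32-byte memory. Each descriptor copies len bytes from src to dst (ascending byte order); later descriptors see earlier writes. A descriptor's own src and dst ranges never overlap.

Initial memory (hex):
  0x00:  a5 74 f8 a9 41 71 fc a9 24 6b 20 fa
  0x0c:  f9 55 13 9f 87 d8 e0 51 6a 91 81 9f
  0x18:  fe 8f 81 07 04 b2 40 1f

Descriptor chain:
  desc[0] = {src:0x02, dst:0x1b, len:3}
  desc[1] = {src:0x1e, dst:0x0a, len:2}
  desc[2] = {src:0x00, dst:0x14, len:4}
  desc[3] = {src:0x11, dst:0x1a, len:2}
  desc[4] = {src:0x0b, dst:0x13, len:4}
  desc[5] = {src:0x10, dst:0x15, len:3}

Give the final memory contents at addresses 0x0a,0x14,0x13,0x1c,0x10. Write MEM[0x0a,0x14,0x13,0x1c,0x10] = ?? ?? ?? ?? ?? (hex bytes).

D0: mem[0x1b..0x1d] <- [f8 a9 41]
D1: mem[0x0a..0x0b] <- [40 1f]
D2: mem[0x14..0x17] <- [a5 74 f8 a9]
D3: mem[0x1a..0x1b] <- [d8 e0]
D4: mem[0x13..0x16] <- [1f f9 55 13]
D5: mem[0x15..0x17] <- [87 d8 e0]
query mem[0x0a]=0x40, mem[0x14]=0xf9, mem[0x13]=0x1f, mem[0x1c]=0xa9, mem[0x10]=0x87

MEM[0x0a,0x14,0x13,0x1c,0x10] = 40 f9 1f a9 87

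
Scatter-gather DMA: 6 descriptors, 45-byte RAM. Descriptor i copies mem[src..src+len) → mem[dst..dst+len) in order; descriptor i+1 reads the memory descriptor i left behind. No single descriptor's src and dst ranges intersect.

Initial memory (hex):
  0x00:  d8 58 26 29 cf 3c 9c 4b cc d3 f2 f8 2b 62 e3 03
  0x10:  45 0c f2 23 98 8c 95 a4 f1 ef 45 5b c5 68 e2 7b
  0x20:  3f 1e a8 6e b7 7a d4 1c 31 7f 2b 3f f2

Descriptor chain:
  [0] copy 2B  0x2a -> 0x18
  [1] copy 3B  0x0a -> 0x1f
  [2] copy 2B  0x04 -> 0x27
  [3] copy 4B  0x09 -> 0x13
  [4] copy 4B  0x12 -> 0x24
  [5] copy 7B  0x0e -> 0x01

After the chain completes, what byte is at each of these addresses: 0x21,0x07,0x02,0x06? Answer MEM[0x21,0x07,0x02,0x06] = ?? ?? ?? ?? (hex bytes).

MEM[0x21,0x07,0x02,0x06] = 2b f2 03 d3

#0 dst[0x18+2] := {0x2b,0x3f}
#1 dst[0x1f+3] := {0xf2,0xf8,0x2b}
#2 dst[0x27+2] := {0xcf,0x3c}
#3 dst[0x13+4] := {0xd3,0xf2,0xf8,0x2b}
#4 dst[0x24+4] := {0xf2,0xd3,0xf2,0xf8}
#5 dst[0x01+7] := {0xe3,0x03,0x45,0x0c,0xf2,0xd3,0xf2}
query mem[0x21]=0x2b, mem[0x07]=0xf2, mem[0x02]=0x03, mem[0x06]=0xd3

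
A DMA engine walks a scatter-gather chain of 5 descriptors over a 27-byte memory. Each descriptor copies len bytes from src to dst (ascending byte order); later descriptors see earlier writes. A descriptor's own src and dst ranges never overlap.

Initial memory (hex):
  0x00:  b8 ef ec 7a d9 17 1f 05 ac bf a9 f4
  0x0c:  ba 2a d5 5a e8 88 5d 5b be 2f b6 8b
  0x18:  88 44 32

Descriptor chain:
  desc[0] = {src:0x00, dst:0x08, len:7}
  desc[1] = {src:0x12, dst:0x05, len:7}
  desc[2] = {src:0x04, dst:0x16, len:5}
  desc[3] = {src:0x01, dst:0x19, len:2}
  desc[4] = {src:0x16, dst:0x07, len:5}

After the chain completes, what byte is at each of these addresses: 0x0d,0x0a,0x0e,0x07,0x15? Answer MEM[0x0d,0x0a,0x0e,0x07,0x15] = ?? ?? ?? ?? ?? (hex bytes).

[0] 0x00->0x08 len=7 : b8 ef ec 7a d9 17 1f
[1] 0x12->0x05 len=7 : 5d 5b be 2f b6 8b 88
[2] 0x04->0x16 len=5 : d9 5d 5b be 2f
[3] 0x01->0x19 len=2 : ef ec
[4] 0x16->0x07 len=5 : d9 5d 5b ef ec
query mem[0x0d]=0x17, mem[0x0a]=0xef, mem[0x0e]=0x1f, mem[0x07]=0xd9, mem[0x15]=0x2f

MEM[0x0d,0x0a,0x0e,0x07,0x15] = 17 ef 1f d9 2f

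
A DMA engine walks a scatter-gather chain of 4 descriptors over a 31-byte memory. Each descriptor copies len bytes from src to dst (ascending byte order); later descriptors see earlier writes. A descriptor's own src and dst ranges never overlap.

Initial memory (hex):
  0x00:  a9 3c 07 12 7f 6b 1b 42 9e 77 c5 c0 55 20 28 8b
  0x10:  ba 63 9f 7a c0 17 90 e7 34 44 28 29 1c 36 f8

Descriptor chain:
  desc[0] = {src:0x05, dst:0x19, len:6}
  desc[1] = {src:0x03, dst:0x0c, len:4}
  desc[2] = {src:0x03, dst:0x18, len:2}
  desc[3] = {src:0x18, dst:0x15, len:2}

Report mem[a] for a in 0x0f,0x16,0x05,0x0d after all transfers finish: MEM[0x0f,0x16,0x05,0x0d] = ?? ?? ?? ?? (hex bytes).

MEM[0x0f,0x16,0x05,0x0d] = 1b 7f 6b 7f

#0 dst[0x19+6] := {0x6b,0x1b,0x42,0x9e,0x77,0xc5}
#1 dst[0x0c+4] := {0x12,0x7f,0x6b,0x1b}
#2 dst[0x18+2] := {0x12,0x7f}
#3 dst[0x15+2] := {0x12,0x7f}
query mem[0x0f]=0x1b, mem[0x16]=0x7f, mem[0x05]=0x6b, mem[0x0d]=0x7f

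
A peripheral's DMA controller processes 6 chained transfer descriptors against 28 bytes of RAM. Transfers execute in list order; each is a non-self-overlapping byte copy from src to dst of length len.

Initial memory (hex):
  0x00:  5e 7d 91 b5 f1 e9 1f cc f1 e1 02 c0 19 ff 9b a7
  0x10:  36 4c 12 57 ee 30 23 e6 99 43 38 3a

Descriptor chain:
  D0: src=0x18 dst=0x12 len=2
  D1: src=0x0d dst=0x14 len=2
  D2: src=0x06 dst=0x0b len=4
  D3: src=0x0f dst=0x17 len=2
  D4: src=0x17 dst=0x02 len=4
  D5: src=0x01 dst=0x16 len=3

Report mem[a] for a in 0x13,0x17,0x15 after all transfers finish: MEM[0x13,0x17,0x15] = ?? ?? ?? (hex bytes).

[0] 0x18->0x12 len=2 : 99 43
[1] 0x0d->0x14 len=2 : ff 9b
[2] 0x06->0x0b len=4 : 1f cc f1 e1
[3] 0x0f->0x17 len=2 : a7 36
[4] 0x17->0x02 len=4 : a7 36 43 38
[5] 0x01->0x16 len=3 : 7d a7 36
query mem[0x13]=0x43, mem[0x17]=0xa7, mem[0x15]=0x9b

MEM[0x13,0x17,0x15] = 43 a7 9b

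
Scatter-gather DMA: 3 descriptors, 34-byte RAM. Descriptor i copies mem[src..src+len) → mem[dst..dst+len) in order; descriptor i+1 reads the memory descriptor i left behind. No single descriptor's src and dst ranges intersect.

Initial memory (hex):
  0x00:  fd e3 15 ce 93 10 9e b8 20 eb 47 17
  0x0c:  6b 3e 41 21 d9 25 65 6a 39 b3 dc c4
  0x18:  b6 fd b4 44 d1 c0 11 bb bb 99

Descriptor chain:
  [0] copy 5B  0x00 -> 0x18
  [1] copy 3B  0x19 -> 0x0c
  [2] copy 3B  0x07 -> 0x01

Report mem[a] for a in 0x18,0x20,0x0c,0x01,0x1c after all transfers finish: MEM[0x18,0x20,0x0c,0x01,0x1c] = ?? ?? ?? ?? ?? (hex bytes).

MEM[0x18,0x20,0x0c,0x01,0x1c] = fd bb e3 b8 93

[0] 0x00->0x18 len=5 : fd e3 15 ce 93
[1] 0x19->0x0c len=3 : e3 15 ce
[2] 0x07->0x01 len=3 : b8 20 eb
query mem[0x18]=0xfd, mem[0x20]=0xbb, mem[0x0c]=0xe3, mem[0x01]=0xb8, mem[0x1c]=0x93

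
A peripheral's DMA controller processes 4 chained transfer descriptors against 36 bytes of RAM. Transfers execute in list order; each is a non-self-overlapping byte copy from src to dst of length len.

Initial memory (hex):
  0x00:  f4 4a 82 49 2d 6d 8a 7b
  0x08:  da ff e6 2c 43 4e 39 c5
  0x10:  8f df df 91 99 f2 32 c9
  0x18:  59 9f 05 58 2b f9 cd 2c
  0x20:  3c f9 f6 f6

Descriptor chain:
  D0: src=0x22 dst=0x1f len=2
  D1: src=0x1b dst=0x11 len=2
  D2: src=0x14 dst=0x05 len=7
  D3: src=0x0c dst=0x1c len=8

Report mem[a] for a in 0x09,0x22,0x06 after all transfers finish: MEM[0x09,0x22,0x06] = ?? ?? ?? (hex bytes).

#0 dst[0x1f+2] := {0xf6,0xf6}
#1 dst[0x11+2] := {0x58,0x2b}
#2 dst[0x05+7] := {0x99,0xf2,0x32,0xc9,0x59,0x9f,0x05}
#3 dst[0x1c+8] := {0x43,0x4e,0x39,0xc5,0x8f,0x58,0x2b,0x91}
query mem[0x09]=0x59, mem[0x22]=0x2b, mem[0x06]=0xf2

MEM[0x09,0x22,0x06] = 59 2b f2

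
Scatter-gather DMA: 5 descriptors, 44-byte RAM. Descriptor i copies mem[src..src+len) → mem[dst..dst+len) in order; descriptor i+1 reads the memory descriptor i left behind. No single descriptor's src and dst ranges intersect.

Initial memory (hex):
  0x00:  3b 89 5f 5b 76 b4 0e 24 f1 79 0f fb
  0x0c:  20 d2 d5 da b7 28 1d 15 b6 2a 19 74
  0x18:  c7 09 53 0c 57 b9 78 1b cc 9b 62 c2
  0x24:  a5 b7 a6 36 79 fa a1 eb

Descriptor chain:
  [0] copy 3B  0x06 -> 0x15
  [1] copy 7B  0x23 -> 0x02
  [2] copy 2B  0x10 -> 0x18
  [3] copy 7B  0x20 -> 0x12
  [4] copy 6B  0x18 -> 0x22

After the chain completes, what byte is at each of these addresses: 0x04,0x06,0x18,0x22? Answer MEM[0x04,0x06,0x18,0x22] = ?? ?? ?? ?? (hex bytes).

  after D0: wrote 3B at 0x15 = 0e24f1
  after D1: wrote 7B at 0x02 = c2a5b7a63679fa
  after D2: wrote 2B at 0x18 = b728
  after D3: wrote 7B at 0x12 = cc9b62c2a5b7a6
  after D4: wrote 6B at 0x22 = a628530c57b9
query mem[0x04]=0xb7, mem[0x06]=0x36, mem[0x18]=0xa6, mem[0x22]=0xa6

MEM[0x04,0x06,0x18,0x22] = b7 36 a6 a6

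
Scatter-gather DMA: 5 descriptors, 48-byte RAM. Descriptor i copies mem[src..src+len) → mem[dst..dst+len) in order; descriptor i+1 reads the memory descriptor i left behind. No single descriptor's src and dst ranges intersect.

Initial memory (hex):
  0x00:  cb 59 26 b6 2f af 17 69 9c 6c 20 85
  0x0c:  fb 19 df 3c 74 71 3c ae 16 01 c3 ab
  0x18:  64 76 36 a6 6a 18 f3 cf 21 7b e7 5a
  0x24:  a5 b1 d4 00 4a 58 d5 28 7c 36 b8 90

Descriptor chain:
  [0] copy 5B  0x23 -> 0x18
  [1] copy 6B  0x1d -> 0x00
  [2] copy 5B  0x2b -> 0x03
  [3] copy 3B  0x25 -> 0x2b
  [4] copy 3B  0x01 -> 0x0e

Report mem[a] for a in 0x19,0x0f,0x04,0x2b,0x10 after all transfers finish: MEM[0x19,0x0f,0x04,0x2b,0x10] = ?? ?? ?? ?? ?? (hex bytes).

MEM[0x19,0x0f,0x04,0x2b,0x10] = a5 cf 7c b1 28

  after D0: wrote 5B at 0x18 = 5aa5b1d400
  after D1: wrote 6B at 0x00 = 18f3cf217be7
  after D2: wrote 5B at 0x03 = 287c36b890
  after D3: wrote 3B at 0x2b = b1d400
  after D4: wrote 3B at 0x0e = f3cf28
query mem[0x19]=0xa5, mem[0x0f]=0xcf, mem[0x04]=0x7c, mem[0x2b]=0xb1, mem[0x10]=0x28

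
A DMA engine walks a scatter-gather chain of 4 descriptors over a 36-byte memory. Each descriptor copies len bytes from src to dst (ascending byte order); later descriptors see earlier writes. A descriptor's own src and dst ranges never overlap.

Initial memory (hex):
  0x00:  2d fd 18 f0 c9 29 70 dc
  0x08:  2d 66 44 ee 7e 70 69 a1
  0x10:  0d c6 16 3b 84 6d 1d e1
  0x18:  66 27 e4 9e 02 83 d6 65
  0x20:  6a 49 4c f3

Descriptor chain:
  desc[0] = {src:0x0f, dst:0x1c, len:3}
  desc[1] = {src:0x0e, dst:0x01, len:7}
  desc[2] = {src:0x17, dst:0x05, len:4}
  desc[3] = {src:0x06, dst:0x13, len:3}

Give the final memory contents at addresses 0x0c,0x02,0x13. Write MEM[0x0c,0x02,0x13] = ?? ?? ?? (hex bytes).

  after D0: wrote 3B at 0x1c = a10dc6
  after D1: wrote 7B at 0x01 = 69a10dc6163b84
  after D2: wrote 4B at 0x05 = e16627e4
  after D3: wrote 3B at 0x13 = 6627e4
query mem[0x0c]=0x7e, mem[0x02]=0xa1, mem[0x13]=0x66

MEM[0x0c,0x02,0x13] = 7e a1 66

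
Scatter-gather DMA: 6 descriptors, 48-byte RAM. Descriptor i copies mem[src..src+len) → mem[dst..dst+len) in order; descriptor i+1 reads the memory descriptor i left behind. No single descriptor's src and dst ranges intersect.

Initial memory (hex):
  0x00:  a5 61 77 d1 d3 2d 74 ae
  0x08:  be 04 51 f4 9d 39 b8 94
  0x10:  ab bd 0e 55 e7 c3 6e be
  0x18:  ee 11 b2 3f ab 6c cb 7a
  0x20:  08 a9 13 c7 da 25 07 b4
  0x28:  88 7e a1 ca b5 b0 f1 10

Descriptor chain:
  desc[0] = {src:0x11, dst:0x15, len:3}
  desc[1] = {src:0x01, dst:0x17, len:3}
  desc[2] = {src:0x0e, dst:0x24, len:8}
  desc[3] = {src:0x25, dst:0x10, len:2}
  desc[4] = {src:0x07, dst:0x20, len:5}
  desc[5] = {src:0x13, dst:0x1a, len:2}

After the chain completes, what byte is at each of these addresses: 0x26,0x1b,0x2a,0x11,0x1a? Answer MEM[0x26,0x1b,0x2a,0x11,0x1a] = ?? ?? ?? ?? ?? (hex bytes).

D0: mem[0x15..0x17] <- [bd 0e 55]
D1: mem[0x17..0x19] <- [61 77 d1]
D2: mem[0x24..0x2b] <- [b8 94 ab bd 0e 55 e7 bd]
D3: mem[0x10..0x11] <- [94 ab]
D4: mem[0x20..0x24] <- [ae be 04 51 f4]
D5: mem[0x1a..0x1b] <- [55 e7]
query mem[0x26]=0xab, mem[0x1b]=0xe7, mem[0x2a]=0xe7, mem[0x11]=0xab, mem[0x1a]=0x55

MEM[0x26,0x1b,0x2a,0x11,0x1a] = ab e7 e7 ab 55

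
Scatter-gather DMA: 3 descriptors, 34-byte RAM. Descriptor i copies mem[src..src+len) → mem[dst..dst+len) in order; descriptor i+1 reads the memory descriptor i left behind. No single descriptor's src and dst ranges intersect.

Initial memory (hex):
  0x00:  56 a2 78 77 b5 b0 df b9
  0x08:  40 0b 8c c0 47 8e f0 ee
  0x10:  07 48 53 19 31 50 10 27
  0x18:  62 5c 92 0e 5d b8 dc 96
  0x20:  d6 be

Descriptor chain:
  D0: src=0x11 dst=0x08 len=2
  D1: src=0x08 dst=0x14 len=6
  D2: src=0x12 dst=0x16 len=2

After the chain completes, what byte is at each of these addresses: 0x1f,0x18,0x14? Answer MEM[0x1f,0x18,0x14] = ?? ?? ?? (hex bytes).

  after D0: wrote 2B at 0x08 = 4853
  after D1: wrote 6B at 0x14 = 48538cc0478e
  after D2: wrote 2B at 0x16 = 5319
query mem[0x1f]=0x96, mem[0x18]=0x47, mem[0x14]=0x48

MEM[0x1f,0x18,0x14] = 96 47 48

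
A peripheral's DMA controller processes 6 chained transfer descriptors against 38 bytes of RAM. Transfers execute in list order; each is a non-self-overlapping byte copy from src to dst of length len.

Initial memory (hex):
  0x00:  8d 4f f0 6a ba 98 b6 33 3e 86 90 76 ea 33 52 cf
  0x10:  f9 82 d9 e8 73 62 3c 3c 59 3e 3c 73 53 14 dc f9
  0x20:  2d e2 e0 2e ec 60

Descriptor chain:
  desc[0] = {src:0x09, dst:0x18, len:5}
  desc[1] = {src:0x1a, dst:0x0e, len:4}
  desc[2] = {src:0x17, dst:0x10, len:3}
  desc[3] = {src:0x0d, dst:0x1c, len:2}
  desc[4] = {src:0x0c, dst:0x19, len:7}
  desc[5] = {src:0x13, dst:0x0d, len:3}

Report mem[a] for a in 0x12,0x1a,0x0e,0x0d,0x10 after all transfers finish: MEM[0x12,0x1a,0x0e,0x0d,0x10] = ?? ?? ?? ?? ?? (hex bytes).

D0: mem[0x18..0x1c] <- [86 90 76 ea 33]
D1: mem[0x0e..0x11] <- [76 ea 33 14]
D2: mem[0x10..0x12] <- [3c 86 90]
D3: mem[0x1c..0x1d] <- [33 76]
D4: mem[0x19..0x1f] <- [ea 33 76 ea 3c 86 90]
D5: mem[0x0d..0x0f] <- [e8 73 62]
query mem[0x12]=0x90, mem[0x1a]=0x33, mem[0x0e]=0x73, mem[0x0d]=0xe8, mem[0x10]=0x3c

MEM[0x12,0x1a,0x0e,0x0d,0x10] = 90 33 73 e8 3c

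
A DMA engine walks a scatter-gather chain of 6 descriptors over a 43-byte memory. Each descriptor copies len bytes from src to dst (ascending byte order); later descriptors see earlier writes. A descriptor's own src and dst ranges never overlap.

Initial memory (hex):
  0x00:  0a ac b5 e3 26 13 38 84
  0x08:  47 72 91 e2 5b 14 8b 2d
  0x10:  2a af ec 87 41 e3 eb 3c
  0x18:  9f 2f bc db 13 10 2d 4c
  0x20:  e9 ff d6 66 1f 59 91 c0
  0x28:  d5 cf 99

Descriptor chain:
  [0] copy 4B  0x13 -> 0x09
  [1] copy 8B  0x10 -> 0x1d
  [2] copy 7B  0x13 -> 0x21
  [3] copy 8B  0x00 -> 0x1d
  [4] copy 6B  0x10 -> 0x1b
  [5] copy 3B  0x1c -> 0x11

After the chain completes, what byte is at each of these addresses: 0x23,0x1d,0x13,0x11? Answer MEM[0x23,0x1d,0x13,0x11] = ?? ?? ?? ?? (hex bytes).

MEM[0x23,0x1d,0x13,0x11] = 38 ec 87 af

D0: mem[0x09..0x0c] <- [87 41 e3 eb]
D1: mem[0x1d..0x24] <- [2a af ec 87 41 e3 eb 3c]
D2: mem[0x21..0x27] <- [87 41 e3 eb 3c 9f 2f]
D3: mem[0x1d..0x24] <- [0a ac b5 e3 26 13 38 84]
D4: mem[0x1b..0x20] <- [2a af ec 87 41 e3]
D5: mem[0x11..0x13] <- [af ec 87]
query mem[0x23]=0x38, mem[0x1d]=0xec, mem[0x13]=0x87, mem[0x11]=0xaf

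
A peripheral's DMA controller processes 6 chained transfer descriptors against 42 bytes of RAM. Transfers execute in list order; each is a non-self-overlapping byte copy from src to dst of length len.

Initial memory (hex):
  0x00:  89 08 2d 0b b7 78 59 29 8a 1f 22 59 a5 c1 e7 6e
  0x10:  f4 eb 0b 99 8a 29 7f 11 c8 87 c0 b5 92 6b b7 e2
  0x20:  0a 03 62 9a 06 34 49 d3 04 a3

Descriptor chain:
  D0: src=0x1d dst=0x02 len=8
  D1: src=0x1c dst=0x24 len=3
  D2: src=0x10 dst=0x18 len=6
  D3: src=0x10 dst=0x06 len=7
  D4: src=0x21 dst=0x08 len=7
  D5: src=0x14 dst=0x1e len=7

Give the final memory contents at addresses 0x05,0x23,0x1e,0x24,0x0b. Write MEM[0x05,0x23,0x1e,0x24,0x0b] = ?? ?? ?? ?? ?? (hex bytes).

[0] 0x1d->0x02 len=8 : 6b b7 e2 0a 03 62 9a 06
[1] 0x1c->0x24 len=3 : 92 6b b7
[2] 0x10->0x18 len=6 : f4 eb 0b 99 8a 29
[3] 0x10->0x06 len=7 : f4 eb 0b 99 8a 29 7f
[4] 0x21->0x08 len=7 : 03 62 9a 92 6b b7 d3
[5] 0x14->0x1e len=7 : 8a 29 7f 11 f4 eb 0b
query mem[0x05]=0x0a, mem[0x23]=0xeb, mem[0x1e]=0x8a, mem[0x24]=0x0b, mem[0x0b]=0x92

MEM[0x05,0x23,0x1e,0x24,0x0b] = 0a eb 8a 0b 92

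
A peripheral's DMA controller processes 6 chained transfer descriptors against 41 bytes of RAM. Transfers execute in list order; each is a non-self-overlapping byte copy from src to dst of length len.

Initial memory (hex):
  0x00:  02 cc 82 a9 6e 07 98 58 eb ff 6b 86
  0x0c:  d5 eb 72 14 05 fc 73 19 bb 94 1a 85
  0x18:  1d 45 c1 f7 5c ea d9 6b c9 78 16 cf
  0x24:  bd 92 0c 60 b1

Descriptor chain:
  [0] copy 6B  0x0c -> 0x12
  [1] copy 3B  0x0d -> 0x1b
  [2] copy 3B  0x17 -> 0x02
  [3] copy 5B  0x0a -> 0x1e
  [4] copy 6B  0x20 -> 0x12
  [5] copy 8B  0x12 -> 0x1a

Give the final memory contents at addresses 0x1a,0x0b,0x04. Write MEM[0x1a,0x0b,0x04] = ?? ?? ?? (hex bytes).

[0] 0x0c->0x12 len=6 : d5 eb 72 14 05 fc
[1] 0x0d->0x1b len=3 : eb 72 14
[2] 0x17->0x02 len=3 : fc 1d 45
[3] 0x0a->0x1e len=5 : 6b 86 d5 eb 72
[4] 0x20->0x12 len=6 : d5 eb 72 cf bd 92
[5] 0x12->0x1a len=8 : d5 eb 72 cf bd 92 1d 45
query mem[0x1a]=0xd5, mem[0x0b]=0x86, mem[0x04]=0x45

MEM[0x1a,0x0b,0x04] = d5 86 45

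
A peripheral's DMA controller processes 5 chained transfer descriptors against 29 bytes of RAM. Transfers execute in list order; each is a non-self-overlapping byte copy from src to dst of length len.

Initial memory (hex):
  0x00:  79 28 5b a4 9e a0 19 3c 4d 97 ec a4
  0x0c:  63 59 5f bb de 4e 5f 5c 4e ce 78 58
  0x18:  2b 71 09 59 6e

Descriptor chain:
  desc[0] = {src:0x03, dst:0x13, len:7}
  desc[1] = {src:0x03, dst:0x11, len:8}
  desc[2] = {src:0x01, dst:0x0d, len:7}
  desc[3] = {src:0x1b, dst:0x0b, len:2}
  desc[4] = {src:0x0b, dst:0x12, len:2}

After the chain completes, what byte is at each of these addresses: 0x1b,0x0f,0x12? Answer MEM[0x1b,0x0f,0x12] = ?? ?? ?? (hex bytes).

  after D0: wrote 7B at 0x13 = a49ea0193c4d97
  after D1: wrote 8B at 0x11 = a49ea0193c4d97ec
  after D2: wrote 7B at 0x0d = 285ba49ea0193c
  after D3: wrote 2B at 0x0b = 596e
  after D4: wrote 2B at 0x12 = 596e
query mem[0x1b]=0x59, mem[0x0f]=0xa4, mem[0x12]=0x59

MEM[0x1b,0x0f,0x12] = 59 a4 59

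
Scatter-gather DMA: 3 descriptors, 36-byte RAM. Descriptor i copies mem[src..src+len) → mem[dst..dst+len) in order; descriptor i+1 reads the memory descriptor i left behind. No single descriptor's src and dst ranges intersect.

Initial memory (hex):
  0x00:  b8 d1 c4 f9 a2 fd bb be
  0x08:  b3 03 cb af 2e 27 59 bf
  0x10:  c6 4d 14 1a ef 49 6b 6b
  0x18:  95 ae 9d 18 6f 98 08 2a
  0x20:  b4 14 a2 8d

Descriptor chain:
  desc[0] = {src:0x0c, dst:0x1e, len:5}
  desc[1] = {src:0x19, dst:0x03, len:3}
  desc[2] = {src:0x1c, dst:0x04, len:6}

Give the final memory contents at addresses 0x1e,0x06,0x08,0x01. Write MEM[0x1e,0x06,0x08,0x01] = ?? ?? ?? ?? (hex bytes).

#0 dst[0x1e+5] := {0x2e,0x27,0x59,0xbf,0xc6}
#1 dst[0x03+3] := {0xae,0x9d,0x18}
#2 dst[0x04+6] := {0x6f,0x98,0x2e,0x27,0x59,0xbf}
query mem[0x1e]=0x2e, mem[0x06]=0x2e, mem[0x08]=0x59, mem[0x01]=0xd1

MEM[0x1e,0x06,0x08,0x01] = 2e 2e 59 d1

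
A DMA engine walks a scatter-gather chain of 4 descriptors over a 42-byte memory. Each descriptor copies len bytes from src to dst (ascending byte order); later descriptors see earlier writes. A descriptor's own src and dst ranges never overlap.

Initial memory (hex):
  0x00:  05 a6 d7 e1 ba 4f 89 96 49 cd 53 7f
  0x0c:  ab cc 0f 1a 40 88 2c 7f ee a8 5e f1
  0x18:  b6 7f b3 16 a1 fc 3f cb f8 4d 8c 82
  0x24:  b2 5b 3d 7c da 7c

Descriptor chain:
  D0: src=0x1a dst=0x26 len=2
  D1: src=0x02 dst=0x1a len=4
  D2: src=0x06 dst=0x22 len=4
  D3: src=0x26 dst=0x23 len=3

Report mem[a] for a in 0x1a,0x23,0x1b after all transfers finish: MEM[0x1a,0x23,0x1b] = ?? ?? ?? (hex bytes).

D0: mem[0x26..0x27] <- [b3 16]
D1: mem[0x1a..0x1d] <- [d7 e1 ba 4f]
D2: mem[0x22..0x25] <- [89 96 49 cd]
D3: mem[0x23..0x25] <- [b3 16 da]
query mem[0x1a]=0xd7, mem[0x23]=0xb3, mem[0x1b]=0xe1

MEM[0x1a,0x23,0x1b] = d7 b3 e1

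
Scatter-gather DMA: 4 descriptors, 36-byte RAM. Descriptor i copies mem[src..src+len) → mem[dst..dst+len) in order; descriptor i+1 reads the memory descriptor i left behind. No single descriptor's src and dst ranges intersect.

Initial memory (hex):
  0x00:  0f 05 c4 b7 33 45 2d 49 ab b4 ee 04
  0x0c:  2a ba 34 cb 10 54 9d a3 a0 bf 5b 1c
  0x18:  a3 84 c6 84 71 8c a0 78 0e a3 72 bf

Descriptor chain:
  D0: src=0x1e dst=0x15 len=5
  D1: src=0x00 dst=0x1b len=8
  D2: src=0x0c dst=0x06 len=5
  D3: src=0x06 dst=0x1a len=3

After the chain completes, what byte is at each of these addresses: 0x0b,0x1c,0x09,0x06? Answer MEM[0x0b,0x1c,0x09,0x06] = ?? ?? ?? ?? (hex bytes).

MEM[0x0b,0x1c,0x09,0x06] = 04 34 cb 2a

  after D0: wrote 5B at 0x15 = a0780ea372
  after D1: wrote 8B at 0x1b = 0f05c4b733452d49
  after D2: wrote 5B at 0x06 = 2aba34cb10
  after D3: wrote 3B at 0x1a = 2aba34
query mem[0x0b]=0x04, mem[0x1c]=0x34, mem[0x09]=0xcb, mem[0x06]=0x2a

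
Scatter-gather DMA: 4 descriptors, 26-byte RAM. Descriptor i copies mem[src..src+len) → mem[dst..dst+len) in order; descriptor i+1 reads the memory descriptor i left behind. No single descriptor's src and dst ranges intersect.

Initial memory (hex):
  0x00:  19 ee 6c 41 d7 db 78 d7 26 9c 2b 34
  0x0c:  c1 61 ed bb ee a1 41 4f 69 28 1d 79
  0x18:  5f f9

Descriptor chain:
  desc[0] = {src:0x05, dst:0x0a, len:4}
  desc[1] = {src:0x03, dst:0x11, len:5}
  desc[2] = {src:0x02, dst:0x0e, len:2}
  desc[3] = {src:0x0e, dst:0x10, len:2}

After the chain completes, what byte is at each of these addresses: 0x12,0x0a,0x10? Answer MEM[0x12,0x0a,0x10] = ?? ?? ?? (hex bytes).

MEM[0x12,0x0a,0x10] = d7 db 6c

#0 dst[0x0a+4] := {0xdb,0x78,0xd7,0x26}
#1 dst[0x11+5] := {0x41,0xd7,0xdb,0x78,0xd7}
#2 dst[0x0e+2] := {0x6c,0x41}
#3 dst[0x10+2] := {0x6c,0x41}
query mem[0x12]=0xd7, mem[0x0a]=0xdb, mem[0x10]=0x6c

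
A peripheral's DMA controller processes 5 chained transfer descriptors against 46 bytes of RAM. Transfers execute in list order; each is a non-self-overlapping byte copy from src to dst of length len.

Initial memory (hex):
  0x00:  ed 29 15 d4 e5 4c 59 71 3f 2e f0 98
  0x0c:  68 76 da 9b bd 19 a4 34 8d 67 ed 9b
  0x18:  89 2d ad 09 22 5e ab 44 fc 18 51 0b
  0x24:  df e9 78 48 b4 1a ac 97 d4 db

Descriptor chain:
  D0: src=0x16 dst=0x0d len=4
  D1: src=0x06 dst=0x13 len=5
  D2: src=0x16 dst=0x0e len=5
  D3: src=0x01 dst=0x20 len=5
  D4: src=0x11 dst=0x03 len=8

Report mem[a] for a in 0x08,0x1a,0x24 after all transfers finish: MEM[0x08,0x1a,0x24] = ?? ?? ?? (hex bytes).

#0 dst[0x0d+4] := {0xed,0x9b,0x89,0x2d}
#1 dst[0x13+5] := {0x59,0x71,0x3f,0x2e,0xf0}
#2 dst[0x0e+5] := {0x2e,0xf0,0x89,0x2d,0xad}
#3 dst[0x20+5] := {0x29,0x15,0xd4,0xe5,0x4c}
#4 dst[0x03+8] := {0x2d,0xad,0x59,0x71,0x3f,0x2e,0xf0,0x89}
query mem[0x08]=0x2e, mem[0x1a]=0xad, mem[0x24]=0x4c

MEM[0x08,0x1a,0x24] = 2e ad 4c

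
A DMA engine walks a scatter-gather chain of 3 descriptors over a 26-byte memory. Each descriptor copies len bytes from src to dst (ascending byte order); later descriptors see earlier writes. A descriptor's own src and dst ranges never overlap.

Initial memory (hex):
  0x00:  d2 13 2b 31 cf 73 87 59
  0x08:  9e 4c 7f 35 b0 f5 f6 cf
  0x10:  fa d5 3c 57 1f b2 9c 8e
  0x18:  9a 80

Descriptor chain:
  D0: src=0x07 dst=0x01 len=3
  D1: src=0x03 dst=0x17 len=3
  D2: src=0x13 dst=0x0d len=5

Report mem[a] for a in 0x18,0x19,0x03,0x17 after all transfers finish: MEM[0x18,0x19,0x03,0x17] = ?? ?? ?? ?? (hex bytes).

[0] 0x07->0x01 len=3 : 59 9e 4c
[1] 0x03->0x17 len=3 : 4c cf 73
[2] 0x13->0x0d len=5 : 57 1f b2 9c 4c
query mem[0x18]=0xcf, mem[0x19]=0x73, mem[0x03]=0x4c, mem[0x17]=0x4c

MEM[0x18,0x19,0x03,0x17] = cf 73 4c 4c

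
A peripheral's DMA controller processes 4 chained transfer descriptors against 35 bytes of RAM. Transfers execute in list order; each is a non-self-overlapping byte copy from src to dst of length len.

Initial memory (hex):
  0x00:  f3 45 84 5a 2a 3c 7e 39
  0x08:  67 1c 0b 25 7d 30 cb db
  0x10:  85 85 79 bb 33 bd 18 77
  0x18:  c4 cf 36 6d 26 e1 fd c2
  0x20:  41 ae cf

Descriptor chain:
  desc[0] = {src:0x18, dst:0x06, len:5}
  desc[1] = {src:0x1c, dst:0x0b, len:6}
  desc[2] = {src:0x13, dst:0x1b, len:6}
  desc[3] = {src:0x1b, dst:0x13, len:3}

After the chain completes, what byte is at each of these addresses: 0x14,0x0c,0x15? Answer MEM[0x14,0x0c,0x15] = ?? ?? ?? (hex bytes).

MEM[0x14,0x0c,0x15] = 33 e1 bd

D0: mem[0x06..0x0a] <- [c4 cf 36 6d 26]
D1: mem[0x0b..0x10] <- [26 e1 fd c2 41 ae]
D2: mem[0x1b..0x20] <- [bb 33 bd 18 77 c4]
D3: mem[0x13..0x15] <- [bb 33 bd]
query mem[0x14]=0x33, mem[0x0c]=0xe1, mem[0x15]=0xbd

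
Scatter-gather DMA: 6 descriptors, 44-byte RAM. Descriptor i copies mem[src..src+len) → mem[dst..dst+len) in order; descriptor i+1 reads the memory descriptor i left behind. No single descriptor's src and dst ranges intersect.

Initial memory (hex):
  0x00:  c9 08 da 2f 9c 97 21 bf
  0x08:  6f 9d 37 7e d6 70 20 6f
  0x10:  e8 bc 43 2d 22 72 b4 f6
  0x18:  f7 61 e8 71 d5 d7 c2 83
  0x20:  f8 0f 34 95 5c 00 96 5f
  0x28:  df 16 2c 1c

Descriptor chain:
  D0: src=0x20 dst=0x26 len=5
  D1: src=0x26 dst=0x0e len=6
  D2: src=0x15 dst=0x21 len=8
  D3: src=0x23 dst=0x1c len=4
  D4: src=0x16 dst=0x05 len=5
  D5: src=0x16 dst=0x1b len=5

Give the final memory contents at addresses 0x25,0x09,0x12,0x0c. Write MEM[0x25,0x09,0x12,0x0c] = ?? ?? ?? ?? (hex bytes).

MEM[0x25,0x09,0x12,0x0c] = 61 e8 5c d6

#0 dst[0x26+5] := {0xf8,0x0f,0x34,0x95,0x5c}
#1 dst[0x0e+6] := {0xf8,0x0f,0x34,0x95,0x5c,0x1c}
#2 dst[0x21+8] := {0x72,0xb4,0xf6,0xf7,0x61,0xe8,0x71,0xd5}
#3 dst[0x1c+4] := {0xf6,0xf7,0x61,0xe8}
#4 dst[0x05+5] := {0xb4,0xf6,0xf7,0x61,0xe8}
#5 dst[0x1b+5] := {0xb4,0xf6,0xf7,0x61,0xe8}
query mem[0x25]=0x61, mem[0x09]=0xe8, mem[0x12]=0x5c, mem[0x0c]=0xd6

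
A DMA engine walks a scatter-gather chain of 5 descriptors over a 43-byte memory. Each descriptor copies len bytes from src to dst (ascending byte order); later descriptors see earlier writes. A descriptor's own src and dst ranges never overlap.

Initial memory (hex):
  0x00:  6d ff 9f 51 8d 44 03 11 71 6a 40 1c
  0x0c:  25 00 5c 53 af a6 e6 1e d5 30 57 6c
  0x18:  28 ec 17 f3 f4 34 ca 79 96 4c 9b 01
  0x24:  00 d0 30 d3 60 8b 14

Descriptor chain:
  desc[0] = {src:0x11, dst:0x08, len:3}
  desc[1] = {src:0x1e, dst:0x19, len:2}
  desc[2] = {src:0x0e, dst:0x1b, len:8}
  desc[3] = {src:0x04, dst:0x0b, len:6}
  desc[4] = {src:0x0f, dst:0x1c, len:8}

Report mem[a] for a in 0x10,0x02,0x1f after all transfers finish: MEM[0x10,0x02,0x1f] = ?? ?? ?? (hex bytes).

MEM[0x10,0x02,0x1f] = e6 9f e6

  after D0: wrote 3B at 0x08 = a6e61e
  after D1: wrote 2B at 0x19 = ca79
  after D2: wrote 8B at 0x1b = 5c53afa6e61ed530
  after D3: wrote 6B at 0x0b = 8d440311a6e6
  after D4: wrote 8B at 0x1c = a6e6a6e61ed53057
query mem[0x10]=0xe6, mem[0x02]=0x9f, mem[0x1f]=0xe6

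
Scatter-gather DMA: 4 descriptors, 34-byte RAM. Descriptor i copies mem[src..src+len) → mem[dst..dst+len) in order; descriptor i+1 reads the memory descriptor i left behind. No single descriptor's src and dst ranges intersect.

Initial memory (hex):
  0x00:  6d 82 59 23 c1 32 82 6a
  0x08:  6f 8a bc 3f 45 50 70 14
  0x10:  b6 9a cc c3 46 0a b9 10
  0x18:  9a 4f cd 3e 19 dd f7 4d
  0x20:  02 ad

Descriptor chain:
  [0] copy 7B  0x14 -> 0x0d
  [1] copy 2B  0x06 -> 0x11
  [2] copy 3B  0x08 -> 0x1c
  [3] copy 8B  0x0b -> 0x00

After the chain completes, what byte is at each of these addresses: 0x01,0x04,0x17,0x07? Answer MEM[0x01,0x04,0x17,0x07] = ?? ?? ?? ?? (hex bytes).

#0 dst[0x0d+7] := {0x46,0x0a,0xb9,0x10,0x9a,0x4f,0xcd}
#1 dst[0x11+2] := {0x82,0x6a}
#2 dst[0x1c+3] := {0x6f,0x8a,0xbc}
#3 dst[0x00+8] := {0x3f,0x45,0x46,0x0a,0xb9,0x10,0x82,0x6a}
query mem[0x01]=0x45, mem[0x04]=0xb9, mem[0x17]=0x10, mem[0x07]=0x6a

MEM[0x01,0x04,0x17,0x07] = 45 b9 10 6a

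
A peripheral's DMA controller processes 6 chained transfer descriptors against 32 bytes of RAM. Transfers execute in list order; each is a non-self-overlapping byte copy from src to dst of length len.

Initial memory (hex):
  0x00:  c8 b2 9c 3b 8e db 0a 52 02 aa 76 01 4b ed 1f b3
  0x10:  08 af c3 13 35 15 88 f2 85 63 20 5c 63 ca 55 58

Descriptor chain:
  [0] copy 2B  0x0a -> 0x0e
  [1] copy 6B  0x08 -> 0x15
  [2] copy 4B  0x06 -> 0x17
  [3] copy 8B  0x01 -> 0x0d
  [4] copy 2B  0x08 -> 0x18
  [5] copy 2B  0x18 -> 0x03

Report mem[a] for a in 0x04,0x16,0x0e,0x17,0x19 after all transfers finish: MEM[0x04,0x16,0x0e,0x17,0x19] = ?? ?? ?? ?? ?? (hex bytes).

MEM[0x04,0x16,0x0e,0x17,0x19] = aa aa 9c 0a aa

  after D0: wrote 2B at 0x0e = 7601
  after D1: wrote 6B at 0x15 = 02aa76014bed
  after D2: wrote 4B at 0x17 = 0a5202aa
  after D3: wrote 8B at 0x0d = b29c3b8edb0a5202
  after D4: wrote 2B at 0x18 = 02aa
  after D5: wrote 2B at 0x03 = 02aa
query mem[0x04]=0xaa, mem[0x16]=0xaa, mem[0x0e]=0x9c, mem[0x17]=0x0a, mem[0x19]=0xaa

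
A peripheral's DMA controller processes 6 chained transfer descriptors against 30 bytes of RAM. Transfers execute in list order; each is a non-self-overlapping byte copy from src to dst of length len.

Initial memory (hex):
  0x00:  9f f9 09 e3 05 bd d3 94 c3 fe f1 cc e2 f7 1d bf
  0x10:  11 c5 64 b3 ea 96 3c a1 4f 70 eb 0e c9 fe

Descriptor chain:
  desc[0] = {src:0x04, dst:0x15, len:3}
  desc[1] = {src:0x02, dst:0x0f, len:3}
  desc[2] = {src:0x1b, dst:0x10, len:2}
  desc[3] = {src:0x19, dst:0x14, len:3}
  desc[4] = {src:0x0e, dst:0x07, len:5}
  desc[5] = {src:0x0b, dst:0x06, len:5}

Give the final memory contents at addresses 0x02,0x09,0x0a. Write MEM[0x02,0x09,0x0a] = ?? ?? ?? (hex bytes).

MEM[0x02,0x09,0x0a] = 09 1d 09

D0: mem[0x15..0x17] <- [05 bd d3]
D1: mem[0x0f..0x11] <- [09 e3 05]
D2: mem[0x10..0x11] <- [0e c9]
D3: mem[0x14..0x16] <- [70 eb 0e]
D4: mem[0x07..0x0b] <- [1d 09 0e c9 64]
D5: mem[0x06..0x0a] <- [64 e2 f7 1d 09]
query mem[0x02]=0x09, mem[0x09]=0x1d, mem[0x0a]=0x09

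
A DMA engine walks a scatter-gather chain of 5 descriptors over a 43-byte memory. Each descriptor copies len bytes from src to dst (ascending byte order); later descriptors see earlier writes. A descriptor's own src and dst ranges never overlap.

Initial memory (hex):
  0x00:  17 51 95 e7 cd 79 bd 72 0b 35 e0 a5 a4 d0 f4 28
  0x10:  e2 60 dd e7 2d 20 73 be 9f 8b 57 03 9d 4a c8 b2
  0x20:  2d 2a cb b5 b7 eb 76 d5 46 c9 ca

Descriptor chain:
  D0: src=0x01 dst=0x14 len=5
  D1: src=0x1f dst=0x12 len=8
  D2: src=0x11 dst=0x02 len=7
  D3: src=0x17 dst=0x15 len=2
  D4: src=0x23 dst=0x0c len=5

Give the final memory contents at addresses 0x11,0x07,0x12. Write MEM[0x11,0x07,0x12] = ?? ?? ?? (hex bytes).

MEM[0x11,0x07,0x12] = 60 b5 b2

[0] 0x01->0x14 len=5 : 51 95 e7 cd 79
[1] 0x1f->0x12 len=8 : b2 2d 2a cb b5 b7 eb 76
[2] 0x11->0x02 len=7 : 60 b2 2d 2a cb b5 b7
[3] 0x17->0x15 len=2 : b7 eb
[4] 0x23->0x0c len=5 : b5 b7 eb 76 d5
query mem[0x11]=0x60, mem[0x07]=0xb5, mem[0x12]=0xb2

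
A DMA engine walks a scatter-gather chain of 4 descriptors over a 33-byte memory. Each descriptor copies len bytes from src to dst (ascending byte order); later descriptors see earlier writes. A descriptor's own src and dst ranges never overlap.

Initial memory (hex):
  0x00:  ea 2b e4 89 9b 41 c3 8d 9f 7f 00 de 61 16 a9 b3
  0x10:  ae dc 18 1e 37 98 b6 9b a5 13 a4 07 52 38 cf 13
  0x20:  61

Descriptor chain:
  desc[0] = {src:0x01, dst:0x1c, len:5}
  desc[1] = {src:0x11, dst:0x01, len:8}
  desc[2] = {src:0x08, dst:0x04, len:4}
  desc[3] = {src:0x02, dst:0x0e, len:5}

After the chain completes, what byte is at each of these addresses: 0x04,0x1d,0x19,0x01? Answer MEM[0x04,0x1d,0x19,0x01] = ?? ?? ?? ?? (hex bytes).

MEM[0x04,0x1d,0x19,0x01] = a5 e4 13 dc

  after D0: wrote 5B at 0x1c = 2be4899b41
  after D1: wrote 8B at 0x01 = dc181e3798b69ba5
  after D2: wrote 4B at 0x04 = a57f00de
  after D3: wrote 5B at 0x0e = 181ea57f00
query mem[0x04]=0xa5, mem[0x1d]=0xe4, mem[0x19]=0x13, mem[0x01]=0xdc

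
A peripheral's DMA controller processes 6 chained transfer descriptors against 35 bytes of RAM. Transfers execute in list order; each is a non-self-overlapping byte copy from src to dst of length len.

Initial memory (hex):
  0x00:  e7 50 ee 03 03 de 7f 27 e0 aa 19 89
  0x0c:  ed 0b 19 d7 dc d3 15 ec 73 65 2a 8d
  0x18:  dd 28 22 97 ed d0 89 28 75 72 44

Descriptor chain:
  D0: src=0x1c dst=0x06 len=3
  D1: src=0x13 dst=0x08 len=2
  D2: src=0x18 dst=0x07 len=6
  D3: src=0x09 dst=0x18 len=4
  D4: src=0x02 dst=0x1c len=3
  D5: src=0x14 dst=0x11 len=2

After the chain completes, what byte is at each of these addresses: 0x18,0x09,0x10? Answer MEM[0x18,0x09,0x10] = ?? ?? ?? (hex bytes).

  after D0: wrote 3B at 0x06 = edd089
  after D1: wrote 2B at 0x08 = ec73
  after D2: wrote 6B at 0x07 = dd282297edd0
  after D3: wrote 4B at 0x18 = 2297edd0
  after D4: wrote 3B at 0x1c = ee0303
  after D5: wrote 2B at 0x11 = 7365
query mem[0x18]=0x22, mem[0x09]=0x22, mem[0x10]=0xdc

MEM[0x18,0x09,0x10] = 22 22 dc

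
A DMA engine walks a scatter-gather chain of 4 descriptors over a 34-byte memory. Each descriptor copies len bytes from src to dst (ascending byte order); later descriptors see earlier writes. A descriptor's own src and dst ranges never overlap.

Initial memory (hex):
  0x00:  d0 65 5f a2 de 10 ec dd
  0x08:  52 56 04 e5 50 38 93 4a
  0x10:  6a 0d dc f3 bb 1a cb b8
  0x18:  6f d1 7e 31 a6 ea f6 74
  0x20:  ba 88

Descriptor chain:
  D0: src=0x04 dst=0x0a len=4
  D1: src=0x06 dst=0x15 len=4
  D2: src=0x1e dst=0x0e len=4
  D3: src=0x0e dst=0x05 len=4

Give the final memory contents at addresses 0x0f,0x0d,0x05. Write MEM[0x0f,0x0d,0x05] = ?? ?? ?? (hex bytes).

MEM[0x0f,0x0d,0x05] = 74 dd f6

D0: mem[0x0a..0x0d] <- [de 10 ec dd]
D1: mem[0x15..0x18] <- [ec dd 52 56]
D2: mem[0x0e..0x11] <- [f6 74 ba 88]
D3: mem[0x05..0x08] <- [f6 74 ba 88]
query mem[0x0f]=0x74, mem[0x0d]=0xdd, mem[0x05]=0xf6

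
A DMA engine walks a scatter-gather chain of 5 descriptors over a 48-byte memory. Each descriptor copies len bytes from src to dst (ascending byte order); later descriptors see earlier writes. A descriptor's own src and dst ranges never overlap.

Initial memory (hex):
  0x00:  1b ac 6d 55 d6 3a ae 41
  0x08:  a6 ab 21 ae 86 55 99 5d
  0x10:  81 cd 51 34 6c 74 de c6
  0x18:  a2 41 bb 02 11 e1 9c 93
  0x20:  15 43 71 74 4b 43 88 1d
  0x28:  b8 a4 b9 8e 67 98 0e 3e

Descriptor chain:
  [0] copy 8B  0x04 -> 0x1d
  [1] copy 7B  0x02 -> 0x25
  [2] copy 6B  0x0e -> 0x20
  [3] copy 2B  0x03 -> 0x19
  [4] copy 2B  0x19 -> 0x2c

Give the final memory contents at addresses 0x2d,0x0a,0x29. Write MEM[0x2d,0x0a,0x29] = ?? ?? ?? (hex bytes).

MEM[0x2d,0x0a,0x29] = d6 21 ae

D0: mem[0x1d..0x24] <- [d6 3a ae 41 a6 ab 21 ae]
D1: mem[0x25..0x2b] <- [6d 55 d6 3a ae 41 a6]
D2: mem[0x20..0x25] <- [99 5d 81 cd 51 34]
D3: mem[0x19..0x1a] <- [55 d6]
D4: mem[0x2c..0x2d] <- [55 d6]
query mem[0x2d]=0xd6, mem[0x0a]=0x21, mem[0x29]=0xae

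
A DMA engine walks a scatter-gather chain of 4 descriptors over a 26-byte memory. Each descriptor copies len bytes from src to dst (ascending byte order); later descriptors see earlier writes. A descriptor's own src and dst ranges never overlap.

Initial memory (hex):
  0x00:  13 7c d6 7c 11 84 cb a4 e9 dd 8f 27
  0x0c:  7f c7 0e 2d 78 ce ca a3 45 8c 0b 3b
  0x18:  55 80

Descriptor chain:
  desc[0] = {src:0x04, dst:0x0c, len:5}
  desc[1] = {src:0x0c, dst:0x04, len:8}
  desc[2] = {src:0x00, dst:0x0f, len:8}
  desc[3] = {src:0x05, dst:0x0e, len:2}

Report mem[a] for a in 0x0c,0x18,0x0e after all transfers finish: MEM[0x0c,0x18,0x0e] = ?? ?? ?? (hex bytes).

MEM[0x0c,0x18,0x0e] = 11 55 84

#0 dst[0x0c+5] := {0x11,0x84,0xcb,0xa4,0xe9}
#1 dst[0x04+8] := {0x11,0x84,0xcb,0xa4,0xe9,0xce,0xca,0xa3}
#2 dst[0x0f+8] := {0x13,0x7c,0xd6,0x7c,0x11,0x84,0xcb,0xa4}
#3 dst[0x0e+2] := {0x84,0xcb}
query mem[0x0c]=0x11, mem[0x18]=0x55, mem[0x0e]=0x84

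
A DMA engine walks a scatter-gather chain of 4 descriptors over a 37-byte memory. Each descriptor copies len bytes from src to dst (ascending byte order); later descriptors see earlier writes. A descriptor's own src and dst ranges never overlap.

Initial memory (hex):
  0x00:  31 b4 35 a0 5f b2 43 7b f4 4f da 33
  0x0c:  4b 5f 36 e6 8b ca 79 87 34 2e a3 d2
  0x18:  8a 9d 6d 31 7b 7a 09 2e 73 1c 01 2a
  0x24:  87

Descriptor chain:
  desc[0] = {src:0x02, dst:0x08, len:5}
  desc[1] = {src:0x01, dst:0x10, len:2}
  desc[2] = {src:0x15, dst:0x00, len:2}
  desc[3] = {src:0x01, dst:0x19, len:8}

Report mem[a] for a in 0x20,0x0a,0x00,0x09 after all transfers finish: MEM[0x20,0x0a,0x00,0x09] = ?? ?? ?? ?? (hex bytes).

MEM[0x20,0x0a,0x00,0x09] = 35 5f 2e a0

[0] 0x02->0x08 len=5 : 35 a0 5f b2 43
[1] 0x01->0x10 len=2 : b4 35
[2] 0x15->0x00 len=2 : 2e a3
[3] 0x01->0x19 len=8 : a3 35 a0 5f b2 43 7b 35
query mem[0x20]=0x35, mem[0x0a]=0x5f, mem[0x00]=0x2e, mem[0x09]=0xa0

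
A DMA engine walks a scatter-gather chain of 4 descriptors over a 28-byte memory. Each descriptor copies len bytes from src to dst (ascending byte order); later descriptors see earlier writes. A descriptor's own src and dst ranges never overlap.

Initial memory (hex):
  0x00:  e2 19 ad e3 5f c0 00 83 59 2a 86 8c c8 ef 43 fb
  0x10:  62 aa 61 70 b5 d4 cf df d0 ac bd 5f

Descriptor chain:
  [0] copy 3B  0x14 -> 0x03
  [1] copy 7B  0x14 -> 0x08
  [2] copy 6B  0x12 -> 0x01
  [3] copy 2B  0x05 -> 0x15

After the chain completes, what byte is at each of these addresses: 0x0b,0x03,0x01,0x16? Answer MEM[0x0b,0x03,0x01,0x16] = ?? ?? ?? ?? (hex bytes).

  after D0: wrote 3B at 0x03 = b5d4cf
  after D1: wrote 7B at 0x08 = b5d4cfdfd0acbd
  after D2: wrote 6B at 0x01 = 6170b5d4cfdf
  after D3: wrote 2B at 0x15 = cfdf
query mem[0x0b]=0xdf, mem[0x03]=0xb5, mem[0x01]=0x61, mem[0x16]=0xdf

MEM[0x0b,0x03,0x01,0x16] = df b5 61 df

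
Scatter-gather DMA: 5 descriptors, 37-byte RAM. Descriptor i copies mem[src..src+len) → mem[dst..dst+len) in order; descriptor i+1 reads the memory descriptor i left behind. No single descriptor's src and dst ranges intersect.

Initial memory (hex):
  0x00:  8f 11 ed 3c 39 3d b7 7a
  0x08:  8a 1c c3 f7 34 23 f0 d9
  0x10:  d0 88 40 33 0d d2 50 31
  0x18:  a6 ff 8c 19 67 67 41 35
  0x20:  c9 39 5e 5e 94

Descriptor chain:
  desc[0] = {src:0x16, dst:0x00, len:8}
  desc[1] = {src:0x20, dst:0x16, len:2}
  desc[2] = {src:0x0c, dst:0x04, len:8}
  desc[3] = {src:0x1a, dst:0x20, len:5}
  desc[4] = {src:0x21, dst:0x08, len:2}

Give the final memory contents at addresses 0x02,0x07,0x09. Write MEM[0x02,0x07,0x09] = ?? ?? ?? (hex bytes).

#0 dst[0x00+8] := {0x50,0x31,0xa6,0xff,0x8c,0x19,0x67,0x67}
#1 dst[0x16+2] := {0xc9,0x39}
#2 dst[0x04+8] := {0x34,0x23,0xf0,0xd9,0xd0,0x88,0x40,0x33}
#3 dst[0x20+5] := {0x8c,0x19,0x67,0x67,0x41}
#4 dst[0x08+2] := {0x19,0x67}
query mem[0x02]=0xa6, mem[0x07]=0xd9, mem[0x09]=0x67

MEM[0x02,0x07,0x09] = a6 d9 67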